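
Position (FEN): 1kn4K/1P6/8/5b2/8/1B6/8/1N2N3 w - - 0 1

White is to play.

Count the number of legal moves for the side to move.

White to move; king on h8.
In check: no.
Legal moves: Kg8, Kg7, Bg8, Bf7, Be6, Bd5, Bc4, Ba4, Bc2, Ba2, Bd1, Nf3, Nd3, Ng2, Nc2, Nc3, Na3, Nd2, bxc8=Q+, bxc8=R+, bxc8=B, bxc8=N.
Count: 22.

22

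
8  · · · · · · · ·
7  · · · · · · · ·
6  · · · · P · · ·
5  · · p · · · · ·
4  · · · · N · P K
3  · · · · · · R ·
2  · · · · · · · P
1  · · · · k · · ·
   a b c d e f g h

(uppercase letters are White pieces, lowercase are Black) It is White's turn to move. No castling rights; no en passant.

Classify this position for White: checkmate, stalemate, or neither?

neither

White to move; white king on h4.
In check: no.
Legal moves for White include: Kh5, Kg5, Kh3, Nf6, Nd6, Ng5, Nxc5, Nc3, Nf2, Nd2, Rh3, Rf3, Re3+, Rd3, Rc3, Rb3, Ra3, Rg2, ... (list truncated; more exist).
White has legal moves and is not in check → neither.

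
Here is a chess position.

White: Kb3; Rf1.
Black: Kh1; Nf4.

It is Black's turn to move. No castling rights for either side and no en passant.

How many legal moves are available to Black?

2

Black to move; king on h1.
In check: yes, from the white rook on f1.
Legal moves: Kh2, Kg2.
Count: 2.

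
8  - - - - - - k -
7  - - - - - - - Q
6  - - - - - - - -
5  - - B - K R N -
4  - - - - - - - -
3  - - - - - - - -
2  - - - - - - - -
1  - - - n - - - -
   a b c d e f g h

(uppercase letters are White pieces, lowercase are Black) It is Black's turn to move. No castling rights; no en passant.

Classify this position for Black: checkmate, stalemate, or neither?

checkmate

Black to move; black king on g8.
In check: yes, from the white queen on h7.
King squares — f7: attacked by Rf5; g7: attacked by Qh7; h7: attacked by Ng5; f8: attacked by Bc5; h8: attacked by Qh7.
Legal moves for Black: none.
In check with no legal moves → checkmate.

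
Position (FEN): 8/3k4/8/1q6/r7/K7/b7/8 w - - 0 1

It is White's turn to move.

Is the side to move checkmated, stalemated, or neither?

checkmate

White to move; white king on a3.
In check: yes, from the black rook on a4.
King squares — a2: attacked by Ra4; b2: attacked by Qb5; b3: attacked by Ba2; a4: attacked by Qb5; b4: attacked by Ra4.
Legal moves for White: none.
In check with no legal moves → checkmate.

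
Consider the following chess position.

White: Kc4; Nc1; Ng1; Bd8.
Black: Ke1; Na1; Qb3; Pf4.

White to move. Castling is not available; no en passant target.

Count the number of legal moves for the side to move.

White to move; king on c4.
In check: yes, from the black queen on b3.
Legal moves: Kc5, Kd4, Nxb3.
Count: 3.

3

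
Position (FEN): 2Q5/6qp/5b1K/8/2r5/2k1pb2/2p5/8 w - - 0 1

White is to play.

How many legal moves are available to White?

0

White to move; king on h6.
In check: yes, from the black queen on g7.
Legal moves: none.
Count: 0.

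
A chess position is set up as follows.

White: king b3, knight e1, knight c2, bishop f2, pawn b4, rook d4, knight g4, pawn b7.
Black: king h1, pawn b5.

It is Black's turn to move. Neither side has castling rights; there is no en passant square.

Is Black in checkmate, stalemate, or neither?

stalemate

Black to move; black king on h1.
In check: no.
King squares — g1: attacked by Bf2; g2: attacked by Ne1; h2: attacked by Ng4.
Legal moves for Black: none.
Not in check and no legal moves → stalemate.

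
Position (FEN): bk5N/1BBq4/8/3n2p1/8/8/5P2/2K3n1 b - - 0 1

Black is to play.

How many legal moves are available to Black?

Black to move; king on b8.
In check: yes, from the white bishop on c7.
Legal moves: Kxc7, Kxb7, Ka7, Qxc7+, Nxc7.
Count: 5.

5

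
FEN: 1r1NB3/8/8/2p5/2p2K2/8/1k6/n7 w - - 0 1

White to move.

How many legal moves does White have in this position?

19

White to move; king on f4.
In check: no.
Legal moves: Bf7, Bd7, Bg6, Bc6, Bh5, Bb5, Ba4, Nf7, Nb7, Ne6, Nc6, Kg5, Kf5, Ke5, Kg4, Ke4, Kg3, Kf3, Ke3.
Count: 19.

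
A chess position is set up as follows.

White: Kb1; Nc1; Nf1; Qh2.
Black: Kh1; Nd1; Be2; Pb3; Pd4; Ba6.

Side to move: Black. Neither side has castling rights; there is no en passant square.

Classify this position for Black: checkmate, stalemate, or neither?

checkmate

Black to move; black king on h1.
In check: yes, from the white queen on h2.
King squares — g1: attacked by Qh2; g2: attacked by Qh2; h2: attacked by Nf1.
Legal moves for Black: none.
In check with no legal moves → checkmate.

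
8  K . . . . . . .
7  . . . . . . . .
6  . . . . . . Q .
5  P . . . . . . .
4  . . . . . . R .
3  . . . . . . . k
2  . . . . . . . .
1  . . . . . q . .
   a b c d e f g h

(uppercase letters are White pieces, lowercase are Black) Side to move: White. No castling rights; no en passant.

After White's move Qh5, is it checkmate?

After Qh5: black king on h3; in check: yes, from the white queen on h5.
King squares — g2: attacked by Rg4; h2: attacked by Qh5; g3: attacked by Rg4; g4: attacked by Qh5; h4: attacked by Rg4.
Black has no legal moves → checkmate.

yes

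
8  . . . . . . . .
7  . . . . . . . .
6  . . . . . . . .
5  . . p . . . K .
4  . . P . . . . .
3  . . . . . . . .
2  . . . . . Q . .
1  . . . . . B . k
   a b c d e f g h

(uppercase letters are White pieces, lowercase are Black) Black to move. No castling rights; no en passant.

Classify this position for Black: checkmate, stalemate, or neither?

stalemate

Black to move; black king on h1.
In check: no.
King squares — g1: attacked by Qf2; g2: attacked by Bf1; h2: attacked by Qf2.
Legal moves for Black: none.
Not in check and no legal moves → stalemate.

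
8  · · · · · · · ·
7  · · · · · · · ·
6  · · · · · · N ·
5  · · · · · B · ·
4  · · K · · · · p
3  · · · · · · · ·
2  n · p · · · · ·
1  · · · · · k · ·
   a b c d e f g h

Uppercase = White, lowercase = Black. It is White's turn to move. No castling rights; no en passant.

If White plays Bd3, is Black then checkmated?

After Bd3: black king on f1; in check: yes, from the white bishop on d3.
Black has 4 legal replies: Kg2, Kf2, Kg1, Ke1.
In check but a legal move exists → not checkmate.

no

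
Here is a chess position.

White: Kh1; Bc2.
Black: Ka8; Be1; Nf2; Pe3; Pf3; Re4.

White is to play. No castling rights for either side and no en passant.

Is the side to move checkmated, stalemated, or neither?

neither

White to move; white king on h1.
In check: yes, from the black knight on f2.
Legal moves for White: Kh2, Kg1.
White is in check but has 2 legal moves → neither.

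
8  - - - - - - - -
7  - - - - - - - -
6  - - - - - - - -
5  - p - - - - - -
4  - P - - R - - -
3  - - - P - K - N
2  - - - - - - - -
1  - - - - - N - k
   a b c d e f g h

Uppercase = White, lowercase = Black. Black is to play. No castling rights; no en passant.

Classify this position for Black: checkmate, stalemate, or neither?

stalemate

Black to move; black king on h1.
In check: no.
King squares — g1: attacked by Nh3; g2: attacked by Kf3; h2: attacked by Nf1.
Legal moves for Black: none.
Not in check and no legal moves → stalemate.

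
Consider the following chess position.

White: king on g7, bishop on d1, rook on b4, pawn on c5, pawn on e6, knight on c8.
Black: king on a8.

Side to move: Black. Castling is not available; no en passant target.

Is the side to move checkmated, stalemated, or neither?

Black to move; black king on a8.
In check: no.
King squares — a7: attacked by Nc8; b7: attacked by Rb4; b8: attacked by Rb4.
Legal moves for Black: none.
Not in check and no legal moves → stalemate.

stalemate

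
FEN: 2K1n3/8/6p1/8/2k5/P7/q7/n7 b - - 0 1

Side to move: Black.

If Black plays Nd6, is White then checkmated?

no

After Nd6: white king on c8; in check: yes, from the black knight on d6.
White has 4 legal replies: Kd8, Kb8, Kd7, Kc7.
In check but a legal move exists → not checkmate.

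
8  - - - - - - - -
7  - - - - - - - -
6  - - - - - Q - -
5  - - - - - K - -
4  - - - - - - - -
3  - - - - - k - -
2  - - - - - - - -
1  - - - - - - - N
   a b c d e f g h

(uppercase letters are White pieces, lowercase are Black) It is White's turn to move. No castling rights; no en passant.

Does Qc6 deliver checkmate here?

After Qc6: black king on f3; in check: yes, from the white queen on c6.
Black has 2 legal replies: Ke3, Ke2.
In check but a legal move exists → not checkmate.

no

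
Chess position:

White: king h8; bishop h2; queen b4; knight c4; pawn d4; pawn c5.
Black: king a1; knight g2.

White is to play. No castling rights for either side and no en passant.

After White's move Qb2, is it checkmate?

yes

After Qb2: black king on a1; in check: yes, from the white queen on b2.
King squares — b1: attacked by Qb2; a2: attacked by Qb2; b2: attacked by Nc4.
Black has no legal moves → checkmate.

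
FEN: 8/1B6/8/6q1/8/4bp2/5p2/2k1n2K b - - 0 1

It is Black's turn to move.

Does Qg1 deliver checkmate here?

After Qg1: white king on h1; in check: yes, from the black queen on g1.
King squares — g1: attacked by Pf2; g2: attacked by Ne1; h2: attacked by Qg1.
White has no legal moves → checkmate.

yes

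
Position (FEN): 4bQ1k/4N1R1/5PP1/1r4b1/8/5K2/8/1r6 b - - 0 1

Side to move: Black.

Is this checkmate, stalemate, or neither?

Black to move; black king on h8.
In check: yes, from the white queen on f8.
King squares — g7: attacked by Pf6; h7: attacked by Pg6; g8: attacked by Ne7.
Legal moves for Black: none.
In check with no legal moves → checkmate.

checkmate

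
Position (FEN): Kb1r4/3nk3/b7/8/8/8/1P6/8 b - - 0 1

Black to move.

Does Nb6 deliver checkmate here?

yes

After Nb6: white king on a8; in check: yes, from the black knight on b6.
King squares — a7: attacked by Bb8; b7: attacked by Ba6; b8: attacked by Rd8.
White has no legal moves → checkmate.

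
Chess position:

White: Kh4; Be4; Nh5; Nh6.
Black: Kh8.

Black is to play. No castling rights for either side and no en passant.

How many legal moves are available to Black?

0

Black to move; king on h8.
In check: no.
Legal moves: none.
Count: 0.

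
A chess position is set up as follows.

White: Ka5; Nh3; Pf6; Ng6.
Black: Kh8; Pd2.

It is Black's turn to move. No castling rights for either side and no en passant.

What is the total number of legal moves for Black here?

Black to move; king on h8.
In check: yes, from the white knight on g6.
Legal moves: Kg8, Kh7.
Count: 2.

2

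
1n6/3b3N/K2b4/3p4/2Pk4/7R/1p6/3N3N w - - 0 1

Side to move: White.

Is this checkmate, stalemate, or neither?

White to move; white king on a6.
In check: yes, from the black knight on b8.
King squares — a5: available; b5: attacked by Bd7; b6: available; a7: available; b7: available.
Legal moves for White: Kb7, Ka7, Kb6, Ka5.
White is in check but has 4 legal moves → neither.

neither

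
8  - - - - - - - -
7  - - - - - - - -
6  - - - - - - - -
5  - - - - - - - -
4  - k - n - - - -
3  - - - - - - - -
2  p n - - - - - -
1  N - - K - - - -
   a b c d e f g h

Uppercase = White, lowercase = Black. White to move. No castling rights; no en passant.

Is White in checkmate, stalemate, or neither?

White to move; white king on d1.
In check: yes, from the black knight on b2.
King squares — c1: available; e1: available; c2: attacked by Nd4; d2: available; e2: attacked by Nd4.
Legal moves for White: Kd2, Ke1, Kc1.
White is in check but has 3 legal moves → neither.

neither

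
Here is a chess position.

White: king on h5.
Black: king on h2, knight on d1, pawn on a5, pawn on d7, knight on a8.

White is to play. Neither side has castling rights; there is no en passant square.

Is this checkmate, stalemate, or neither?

neither

White to move; white king on h5.
In check: no.
Legal moves for White: Kh6, Kg6, Kg5, Kh4, Kg4.
White has 5 legal moves and is not in check → neither.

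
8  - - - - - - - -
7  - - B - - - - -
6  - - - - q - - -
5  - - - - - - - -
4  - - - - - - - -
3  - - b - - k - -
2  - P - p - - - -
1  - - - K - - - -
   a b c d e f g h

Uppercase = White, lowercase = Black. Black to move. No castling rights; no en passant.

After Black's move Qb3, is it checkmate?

After Qb3: white king on d1; in check: yes, from the black queen on b3.
King squares — c1: attacked by Pd2; e1: attacked by Pd2; c2: attacked by Qb3; d2: attacked by Bc3; e2: attacked by Kf3.
White has no legal moves → checkmate.

yes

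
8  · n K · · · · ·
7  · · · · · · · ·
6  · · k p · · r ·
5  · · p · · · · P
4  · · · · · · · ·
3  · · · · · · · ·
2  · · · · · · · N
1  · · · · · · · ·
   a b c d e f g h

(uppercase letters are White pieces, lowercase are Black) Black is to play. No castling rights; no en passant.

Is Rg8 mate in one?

After Rg8: white king on c8; in check: yes, from the black rook on g8.
King squares — b7: attacked by Kc6; c7: attacked by Kc6; d7: attacked by Kc6; b8: attacked by Rg8; d8: attacked by Rg8.
White has no legal moves → checkmate.

yes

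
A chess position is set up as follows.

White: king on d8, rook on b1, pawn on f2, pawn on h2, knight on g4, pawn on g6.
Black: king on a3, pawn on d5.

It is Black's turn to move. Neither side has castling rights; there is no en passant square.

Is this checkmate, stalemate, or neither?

Black to move; black king on a3.
In check: no.
Legal moves for Black: Ka4, Ka2, d4.
Black has 3 legal moves and is not in check → neither.

neither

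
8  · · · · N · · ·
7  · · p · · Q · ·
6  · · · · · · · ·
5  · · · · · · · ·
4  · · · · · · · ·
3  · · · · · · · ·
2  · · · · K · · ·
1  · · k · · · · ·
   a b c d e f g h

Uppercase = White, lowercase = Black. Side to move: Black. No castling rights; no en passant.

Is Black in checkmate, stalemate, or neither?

neither

Black to move; black king on c1.
In check: no.
Legal moves for Black: Kc2, Kb2, Kb1, c6, c5.
Black has 5 legal moves and is not in check → neither.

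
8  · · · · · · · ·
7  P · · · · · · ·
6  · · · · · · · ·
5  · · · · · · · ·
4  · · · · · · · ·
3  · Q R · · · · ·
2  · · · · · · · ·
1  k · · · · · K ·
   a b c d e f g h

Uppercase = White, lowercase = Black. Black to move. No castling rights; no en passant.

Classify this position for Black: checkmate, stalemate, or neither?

stalemate

Black to move; black king on a1.
In check: no.
King squares — b1: attacked by Qb3; a2: attacked by Qb3; b2: attacked by Qb3.
Legal moves for Black: none.
Not in check and no legal moves → stalemate.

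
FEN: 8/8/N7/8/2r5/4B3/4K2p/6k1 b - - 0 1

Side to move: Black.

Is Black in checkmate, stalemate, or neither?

neither

Black to move; black king on g1.
In check: yes, from the white bishop on e3.
Legal moves for Black: Kg2, Kh1.
Black is in check but has 2 legal moves → neither.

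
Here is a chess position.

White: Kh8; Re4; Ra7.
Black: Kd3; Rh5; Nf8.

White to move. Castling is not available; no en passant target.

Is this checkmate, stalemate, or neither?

neither

White to move; white king on h8.
In check: yes, from the black rook on h5.
King squares — g7: available; h7: attacked by Rh5; g8: available.
Legal moves for White: Kg8, Kg7, Rh7.
White is in check but has 3 legal moves → neither.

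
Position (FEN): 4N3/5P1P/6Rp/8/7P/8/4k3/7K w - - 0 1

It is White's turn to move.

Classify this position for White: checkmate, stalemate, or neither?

neither

White to move; white king on h1.
In check: no.
Legal moves for White include: Ng7, Nc7, Nf6, Nd6, Rg8, Rg7, Rxh6, Rf6, Re6+, Rd6, Rc6, Rb6, Ra6, Rg5, Rg4, Rg3, Rg2+, Rg1, ... (list truncated; more exist).
White has legal moves and is not in check → neither.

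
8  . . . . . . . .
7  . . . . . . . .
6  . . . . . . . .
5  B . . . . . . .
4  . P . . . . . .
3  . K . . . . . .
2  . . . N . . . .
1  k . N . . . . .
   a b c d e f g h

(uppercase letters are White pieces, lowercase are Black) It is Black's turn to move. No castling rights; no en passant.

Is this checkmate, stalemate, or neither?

stalemate

Black to move; black king on a1.
In check: no.
King squares — b1: attacked by Nd2; a2: attacked by Nc1; b2: attacked by Kb3.
Legal moves for Black: none.
Not in check and no legal moves → stalemate.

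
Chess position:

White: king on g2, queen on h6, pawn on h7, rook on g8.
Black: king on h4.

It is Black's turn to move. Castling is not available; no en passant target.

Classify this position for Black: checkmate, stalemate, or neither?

Black to move; black king on h4.
In check: yes, from the white queen on h6.
King squares — g3: attacked by Kg2; h3: attacked by Kg2; g4: attacked by Rg8; g5: attacked by Qh6; h5: attacked by Qh6.
Legal moves for Black: none.
In check with no legal moves → checkmate.

checkmate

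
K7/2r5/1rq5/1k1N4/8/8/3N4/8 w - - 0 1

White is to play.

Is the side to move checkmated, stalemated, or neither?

checkmate

White to move; white king on a8.
In check: yes, from the black queen on c6.
King squares — a7: attacked by Rc7; b7: attacked by Rb6; b8: attacked by Rb6.
Legal moves for White: none.
In check with no legal moves → checkmate.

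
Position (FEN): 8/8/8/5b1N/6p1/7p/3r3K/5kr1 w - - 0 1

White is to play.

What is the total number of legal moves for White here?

White to move; king on h2.
In check: yes, from the black rook on d2.
Legal moves: none.
Count: 0.

0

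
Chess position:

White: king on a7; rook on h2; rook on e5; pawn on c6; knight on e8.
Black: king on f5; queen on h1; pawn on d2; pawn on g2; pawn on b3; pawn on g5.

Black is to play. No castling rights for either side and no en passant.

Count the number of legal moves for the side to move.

Black to move; king on f5.
In check: yes, from the white rook on e5.
Legal moves: Kg6, Kxe5, Kg4, Kf4.
Count: 4.

4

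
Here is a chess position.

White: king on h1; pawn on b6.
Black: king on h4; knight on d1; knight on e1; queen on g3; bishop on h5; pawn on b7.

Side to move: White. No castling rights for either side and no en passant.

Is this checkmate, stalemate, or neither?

stalemate

White to move; white king on h1.
In check: no.
King squares — g1: attacked by Qg3; g2: attacked by Ne1; h2: attacked by Qg3.
Legal moves for White: none.
Not in check and no legal moves → stalemate.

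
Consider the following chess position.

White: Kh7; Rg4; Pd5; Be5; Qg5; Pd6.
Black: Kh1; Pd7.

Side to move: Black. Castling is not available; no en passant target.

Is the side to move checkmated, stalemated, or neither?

Black to move; black king on h1.
In check: no.
King squares — g1: attacked by Rg4; g2: attacked by Rg4; h2: attacked by Be5.
Legal moves for Black: none.
Not in check and no legal moves → stalemate.

stalemate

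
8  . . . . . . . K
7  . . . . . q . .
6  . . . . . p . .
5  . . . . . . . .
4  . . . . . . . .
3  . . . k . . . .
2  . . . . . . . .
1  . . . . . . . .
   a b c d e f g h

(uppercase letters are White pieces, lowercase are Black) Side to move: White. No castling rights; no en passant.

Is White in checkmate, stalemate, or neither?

stalemate

White to move; white king on h8.
In check: no.
King squares — g7: attacked by Qf7; h7: attacked by Qf7; g8: attacked by Qf7.
Legal moves for White: none.
Not in check and no legal moves → stalemate.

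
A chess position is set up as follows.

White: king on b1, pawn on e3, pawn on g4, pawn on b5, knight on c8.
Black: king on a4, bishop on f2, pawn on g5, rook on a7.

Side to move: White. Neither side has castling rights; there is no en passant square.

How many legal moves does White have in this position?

11

White to move; king on b1.
In check: no.
Legal moves: Ne7, Nxa7, Nd6, Nb6+, Kc2, Kb2, Ka2, Kc1, Ka1, b6, e4.
Count: 11.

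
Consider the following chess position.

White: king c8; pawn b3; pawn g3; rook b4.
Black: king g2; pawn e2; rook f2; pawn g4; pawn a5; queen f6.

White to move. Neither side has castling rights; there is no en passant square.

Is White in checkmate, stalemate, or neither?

neither

White to move; white king on c8.
In check: no.
Legal moves for White: Kb8, Kd7, Kc7, Kb7, Rb8, Rb7, Rb6, Rb5, Rxg4, Rf4, Re4, Rd4, Rc4, Ra4.
White has 14 legal moves and is not in check → neither.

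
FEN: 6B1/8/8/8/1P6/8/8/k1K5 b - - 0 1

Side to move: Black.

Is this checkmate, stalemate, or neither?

stalemate

Black to move; black king on a1.
In check: no.
King squares — b1: attacked by Kc1; a2: attacked by Bg8; b2: attacked by Kc1.
Legal moves for Black: none.
Not in check and no legal moves → stalemate.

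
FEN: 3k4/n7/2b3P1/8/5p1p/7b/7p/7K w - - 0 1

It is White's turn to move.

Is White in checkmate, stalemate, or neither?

White to move; white king on h1.
In check: yes, from the black bishop on c6.
King squares — g1: attacked by Ph2; g2: attacked by Bh3; h2: available.
Legal moves for White: Kxh2.
White is in check but has 1 legal move → neither.

neither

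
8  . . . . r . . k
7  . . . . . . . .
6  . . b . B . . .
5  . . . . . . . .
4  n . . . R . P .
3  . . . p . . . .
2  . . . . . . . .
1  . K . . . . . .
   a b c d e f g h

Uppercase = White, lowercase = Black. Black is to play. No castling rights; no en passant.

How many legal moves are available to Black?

21

Black to move; king on h8.
In check: no.
Legal moves: Kh7, Kg7, Rg8, Rf8, Rd8, Rc8, Rb8+, Ra8, Re7, Rxe6, Ba8, Bd7, Bb7, Bd5, Bb5, Bxe4, Nb6, Nc5, Nc3+, Nb2, d2.
Count: 21.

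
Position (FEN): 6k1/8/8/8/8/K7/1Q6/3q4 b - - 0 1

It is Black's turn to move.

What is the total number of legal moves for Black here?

24

Black to move; king on g8.
In check: no.
Legal moves: Kf8, Kh7, Kf7, Qd8, Qd7, Qd6+, Qh5, Qd5, Qg4, Qd4, Qa4+, Qf3+, Qd3+, Qb3+, Qe2, Qd2, Qc2, Qh1, Qg1, Qf1, Qe1, Qc1, Qb1, Qa1+.
Count: 24.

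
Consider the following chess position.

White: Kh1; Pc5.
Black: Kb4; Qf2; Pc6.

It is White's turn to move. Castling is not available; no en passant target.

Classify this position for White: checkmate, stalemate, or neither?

stalemate

White to move; white king on h1.
In check: no.
King squares — g1: attacked by Qf2; g2: attacked by Qf2; h2: attacked by Qf2.
Legal moves for White: none.
Not in check and no legal moves → stalemate.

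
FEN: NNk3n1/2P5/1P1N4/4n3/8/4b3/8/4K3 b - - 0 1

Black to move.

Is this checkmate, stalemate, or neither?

Black to move; black king on c8.
In check: yes, from the white knight on d6.
King squares — b7: attacked by Nd6; c7: attacked by Pb6; d7: attacked by Nb8; b8: attacked by Pc7; d8: attacked by Pc7.
Legal moves for Black: none.
In check with no legal moves → checkmate.

checkmate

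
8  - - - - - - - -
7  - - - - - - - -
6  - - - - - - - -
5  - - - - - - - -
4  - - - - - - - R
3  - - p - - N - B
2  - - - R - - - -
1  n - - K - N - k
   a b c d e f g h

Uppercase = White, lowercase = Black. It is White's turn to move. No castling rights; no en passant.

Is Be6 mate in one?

After Be6: black king on h1; in check: yes, from the white rook on h4.
King squares — g1: attacked by Nf3; g2: attacked by Rd2; h2: attacked by Nf1.
Black has no legal moves → checkmate.

yes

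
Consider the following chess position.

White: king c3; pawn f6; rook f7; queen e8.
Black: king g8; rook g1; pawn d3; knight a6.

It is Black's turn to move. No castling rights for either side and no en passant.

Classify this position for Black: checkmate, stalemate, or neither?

Black to move; black king on g8.
In check: yes, from the white queen on e8.
King squares — f7: attacked by Qe8; g7: attacked by Pf6; h7: attacked by Rf7; f8: attacked by Rf7; h8: attacked by Qe8.
Legal moves for Black: none.
In check with no legal moves → checkmate.

checkmate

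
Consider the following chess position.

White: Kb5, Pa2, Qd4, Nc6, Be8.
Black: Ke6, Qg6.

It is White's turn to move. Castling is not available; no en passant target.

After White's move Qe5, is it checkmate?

yes

After Qe5: black king on e6; in check: yes, from the white queen on e5.
King squares — d5: attacked by Qe5; e5: attacked by Nc6; f5: attacked by Qe5; d6: attacked by Qe5; f6: attacked by Qe5; d7: attacked by Be8; e7: attacked by Qe5; f7: attacked by Be8.
Black has no legal moves → checkmate.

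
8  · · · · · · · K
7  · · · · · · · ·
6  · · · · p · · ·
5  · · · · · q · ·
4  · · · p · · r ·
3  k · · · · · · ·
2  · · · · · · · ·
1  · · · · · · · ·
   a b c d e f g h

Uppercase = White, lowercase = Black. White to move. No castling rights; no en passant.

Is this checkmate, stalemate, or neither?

White to move; white king on h8.
In check: no.
King squares — g7: attacked by Rg4; h7: attacked by Qf5; g8: attacked by Rg4.
Legal moves for White: none.
Not in check and no legal moves → stalemate.

stalemate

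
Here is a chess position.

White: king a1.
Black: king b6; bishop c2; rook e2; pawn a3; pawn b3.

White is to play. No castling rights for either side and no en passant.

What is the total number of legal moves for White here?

White to move; king on a1.
In check: no.
Legal moves: none.
Count: 0.

0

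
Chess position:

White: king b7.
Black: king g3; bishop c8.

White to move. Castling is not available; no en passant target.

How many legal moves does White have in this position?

7

White to move; king on b7.
In check: yes, from the black bishop on c8.
Legal moves: Kxc8, Kb8, Ka8, Kc7, Ka7, Kc6, Kb6.
Count: 7.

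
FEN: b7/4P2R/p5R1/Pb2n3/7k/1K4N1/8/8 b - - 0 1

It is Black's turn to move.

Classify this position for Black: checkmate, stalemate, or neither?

Black to move; black king on h4.
In check: yes, from the white rook on h7.
King squares — g3: attacked by Rg6; h3: attacked by Rh7; g4: attacked by Rg6; g5: attacked by Rg6; h5: attacked by Ng3.
Legal moves for Black: none.
In check with no legal moves → checkmate.

checkmate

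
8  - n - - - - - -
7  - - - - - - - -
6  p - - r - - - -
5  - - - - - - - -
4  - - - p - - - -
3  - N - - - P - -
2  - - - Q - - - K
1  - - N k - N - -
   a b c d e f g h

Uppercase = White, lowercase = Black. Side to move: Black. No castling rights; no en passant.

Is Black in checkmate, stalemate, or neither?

Black to move; black king on d1.
In check: yes, from the white queen on d2.
King squares — c1: attacked by Qd2; e1: attacked by Qd2; c2: attacked by Qd2; d2: attacked by Nf1; e2: attacked by Nc1.
Legal moves for Black: none.
In check with no legal moves → checkmate.

checkmate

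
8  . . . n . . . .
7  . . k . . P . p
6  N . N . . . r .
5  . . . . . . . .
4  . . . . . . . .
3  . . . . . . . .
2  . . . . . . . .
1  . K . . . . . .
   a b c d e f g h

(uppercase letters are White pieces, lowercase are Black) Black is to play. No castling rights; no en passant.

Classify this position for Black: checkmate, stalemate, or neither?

Black to move; black king on c7.
In check: yes, from the white knight on a6.
Legal moves for Black: Kc8, Kd7, Kb7, Kd6, Kxc6, Kb6.
Black is in check but has 6 legal moves → neither.

neither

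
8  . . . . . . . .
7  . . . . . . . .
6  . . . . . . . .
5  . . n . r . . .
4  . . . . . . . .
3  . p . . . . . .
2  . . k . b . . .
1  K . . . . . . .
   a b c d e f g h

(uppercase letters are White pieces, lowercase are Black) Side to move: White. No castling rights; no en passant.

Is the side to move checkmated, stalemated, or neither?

stalemate

White to move; white king on a1.
In check: no.
King squares — b1: attacked by Kc2; a2: attacked by Pb3; b2: attacked by Kc2.
Legal moves for White: none.
Not in check and no legal moves → stalemate.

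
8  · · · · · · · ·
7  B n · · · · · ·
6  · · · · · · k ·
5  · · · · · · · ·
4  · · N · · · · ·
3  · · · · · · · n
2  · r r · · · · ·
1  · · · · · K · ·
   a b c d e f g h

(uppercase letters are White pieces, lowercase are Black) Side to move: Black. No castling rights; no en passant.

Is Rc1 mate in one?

After Rc1: white king on f1; in check: yes, from the black rook on c1.
King squares — e1: attacked by Rc1; g1: attacked by Rc1; e2: attacked by Rb2; f2: attacked by Rb2; g2: attacked by Rb2.
White has no legal moves → checkmate.

yes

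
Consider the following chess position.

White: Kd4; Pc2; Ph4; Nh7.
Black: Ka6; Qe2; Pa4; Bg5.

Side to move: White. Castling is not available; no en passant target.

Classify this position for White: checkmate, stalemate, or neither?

White to move; white king on d4.
In check: no.
Legal moves for White: Nf8, Nf6, Nxg5, Kd5, Kc5, Kc3, hxg5, h5, c3, c4.
White has 10 legal moves and is not in check → neither.

neither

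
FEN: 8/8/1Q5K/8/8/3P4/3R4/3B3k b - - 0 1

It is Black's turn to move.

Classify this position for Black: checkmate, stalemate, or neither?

stalemate

Black to move; black king on h1.
In check: no.
King squares — g1: attacked by Qb6; g2: attacked by Rd2; h2: attacked by Rd2.
Legal moves for Black: none.
Not in check and no legal moves → stalemate.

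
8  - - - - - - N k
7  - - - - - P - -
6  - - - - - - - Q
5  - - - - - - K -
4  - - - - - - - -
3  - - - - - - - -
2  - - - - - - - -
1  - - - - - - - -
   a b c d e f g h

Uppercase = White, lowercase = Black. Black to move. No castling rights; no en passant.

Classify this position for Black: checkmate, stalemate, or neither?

checkmate

Black to move; black king on h8.
In check: yes, from the white queen on h6.
King squares — g7: attacked by Qh6; h7: attacked by Qh6; g8: attacked by Pf7.
Legal moves for Black: none.
In check with no legal moves → checkmate.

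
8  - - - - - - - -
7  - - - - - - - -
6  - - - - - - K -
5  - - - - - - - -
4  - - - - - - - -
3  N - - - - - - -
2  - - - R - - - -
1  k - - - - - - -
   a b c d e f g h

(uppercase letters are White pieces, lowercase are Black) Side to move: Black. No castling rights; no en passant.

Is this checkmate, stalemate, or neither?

stalemate

Black to move; black king on a1.
In check: no.
King squares — b1: attacked by Na3; a2: attacked by Rd2; b2: attacked by Rd2.
Legal moves for Black: none.
Not in check and no legal moves → stalemate.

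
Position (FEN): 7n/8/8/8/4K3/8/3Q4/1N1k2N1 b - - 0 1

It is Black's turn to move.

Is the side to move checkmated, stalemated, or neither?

Black to move; black king on d1.
In check: yes, from the white queen on d2.
King squares — c1: attacked by Qd2; e1: attacked by Qd2; c2: attacked by Qd2; d2: attacked by Nb1; e2: attacked by Ng1.
Legal moves for Black: none.
In check with no legal moves → checkmate.

checkmate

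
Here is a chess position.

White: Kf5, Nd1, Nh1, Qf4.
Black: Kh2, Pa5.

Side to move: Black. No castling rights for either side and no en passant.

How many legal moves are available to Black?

4

Black to move; king on h2.
In check: yes, from the white queen on f4.
Legal moves: Kh3, Kg2, Kxh1, Kg1.
Count: 4.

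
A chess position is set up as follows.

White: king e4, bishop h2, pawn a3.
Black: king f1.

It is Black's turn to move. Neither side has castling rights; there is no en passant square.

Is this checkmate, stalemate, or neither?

neither

Black to move; black king on f1.
In check: no.
Legal moves for Black: Kg2, Kf2, Ke2, Ke1.
Black has 4 legal moves and is not in check → neither.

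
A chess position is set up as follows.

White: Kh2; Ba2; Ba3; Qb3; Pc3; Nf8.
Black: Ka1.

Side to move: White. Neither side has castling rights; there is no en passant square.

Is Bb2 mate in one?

yes

After Bb2: black king on a1; in check: yes, from the white bishop on b2.
King squares — b1: attacked by Ba2; a2: attacked by Qb3; b2: attacked by Qb3.
Black has no legal moves → checkmate.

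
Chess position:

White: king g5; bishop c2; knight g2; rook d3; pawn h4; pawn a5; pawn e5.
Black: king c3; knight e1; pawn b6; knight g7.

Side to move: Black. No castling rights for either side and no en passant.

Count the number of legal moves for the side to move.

Black to move; king on c3.
In check: yes, from the white rook on d3.
Legal moves: Kc4, Kb4, Kxc2, Kb2, Nxd3.
Count: 5.

5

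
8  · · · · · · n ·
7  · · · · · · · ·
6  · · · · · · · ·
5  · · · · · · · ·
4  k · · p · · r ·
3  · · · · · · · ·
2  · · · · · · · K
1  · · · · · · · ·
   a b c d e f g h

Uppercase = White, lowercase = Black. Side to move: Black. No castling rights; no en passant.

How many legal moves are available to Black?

18

Black to move; king on a4.
In check: no.
Legal moves: Ne7, Nh6, Nf6, Rg7, Rg6, Rg5, Rh4+, Rf4, Re4, Rg3, Rg2+, Rg1, Kb5, Ka5, Kb4, Kb3, Ka3, d3.
Count: 18.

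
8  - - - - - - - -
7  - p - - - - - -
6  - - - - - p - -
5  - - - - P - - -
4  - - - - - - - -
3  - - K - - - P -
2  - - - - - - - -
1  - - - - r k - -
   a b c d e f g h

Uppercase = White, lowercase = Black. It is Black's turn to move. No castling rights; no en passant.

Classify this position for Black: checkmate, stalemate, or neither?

Black to move; black king on f1.
In check: no.
Legal moves for Black: Kg2, Kf2, Ke2, Kg1, Rxe5, Re4, Re3+, Re2, Rd1, Rc1+, Rb1, Ra1, fxe5, b6, f5, b5.
Black has 16 legal moves and is not in check → neither.

neither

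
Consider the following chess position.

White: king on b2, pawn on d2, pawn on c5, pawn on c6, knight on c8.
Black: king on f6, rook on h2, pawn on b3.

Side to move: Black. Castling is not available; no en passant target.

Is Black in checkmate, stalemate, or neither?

neither

Black to move; black king on f6.
In check: no.
Legal moves for Black: Kg7, Kf7, Kg6, Ke6, Kg5, Kf5, Ke5, Rh8, Rh7, Rh6, Rh5, Rh4, Rh3, Rg2, Rf2, Re2, Rxd2+, Rh1.
Black has 18 legal moves and is not in check → neither.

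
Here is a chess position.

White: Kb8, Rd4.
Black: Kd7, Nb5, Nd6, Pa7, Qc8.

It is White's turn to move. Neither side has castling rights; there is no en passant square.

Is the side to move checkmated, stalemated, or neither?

White to move; white king on b8.
In check: yes, from the black queen on c8.
King squares — a7: attacked by Nb5; b7: attacked by Nd6; c7: attacked by Nb5; a8: attacked by Qc8; c8: attacked by Nd6.
Legal moves for White: none.
In check with no legal moves → checkmate.

checkmate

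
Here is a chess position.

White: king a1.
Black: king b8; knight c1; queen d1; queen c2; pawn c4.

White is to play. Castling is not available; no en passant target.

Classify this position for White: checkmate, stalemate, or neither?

White to move; white king on a1.
In check: no.
King squares — b1: attacked by Qc2; a2: attacked by Nc1; b2: attacked by Qc2.
Legal moves for White: none.
Not in check and no legal moves → stalemate.

stalemate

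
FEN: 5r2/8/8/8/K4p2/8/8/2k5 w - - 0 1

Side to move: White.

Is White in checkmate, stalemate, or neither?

neither

White to move; white king on a4.
In check: no.
Legal moves for White: Kb5, Ka5, Kb4, Kb3, Ka3.
White has 5 legal moves and is not in check → neither.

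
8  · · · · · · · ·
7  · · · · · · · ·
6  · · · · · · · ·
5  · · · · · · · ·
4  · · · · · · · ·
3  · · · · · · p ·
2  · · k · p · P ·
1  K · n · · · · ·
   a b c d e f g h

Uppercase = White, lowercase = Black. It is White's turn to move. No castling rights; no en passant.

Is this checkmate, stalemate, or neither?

White to move; white king on a1.
In check: no.
King squares — b1: attacked by Kc2; a2: attacked by Nc1; b2: attacked by Kc2.
Legal moves for White: none.
Not in check and no legal moves → stalemate.

stalemate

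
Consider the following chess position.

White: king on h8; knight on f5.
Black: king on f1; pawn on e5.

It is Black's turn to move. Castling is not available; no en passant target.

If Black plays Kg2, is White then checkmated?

no

After Kg2: white king on h8; in check: no.
White is not in check, so this cannot be checkmate.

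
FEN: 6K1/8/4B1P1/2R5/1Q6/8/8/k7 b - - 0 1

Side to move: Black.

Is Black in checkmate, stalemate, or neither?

stalemate

Black to move; black king on a1.
In check: no.
King squares — b1: attacked by Qb4; a2: attacked by Be6; b2: attacked by Qb4.
Legal moves for Black: none.
Not in check and no legal moves → stalemate.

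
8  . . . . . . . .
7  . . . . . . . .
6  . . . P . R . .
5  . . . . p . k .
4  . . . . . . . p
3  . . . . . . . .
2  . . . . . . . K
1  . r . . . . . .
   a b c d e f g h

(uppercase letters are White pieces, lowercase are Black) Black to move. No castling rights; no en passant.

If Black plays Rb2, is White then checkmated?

no

After Rb2: white king on h2; in check: yes, from the black rook on b2.
White has 4 legal replies: Kh3, Kh1, Kg1, Rf2.
In check but a legal move exists → not checkmate.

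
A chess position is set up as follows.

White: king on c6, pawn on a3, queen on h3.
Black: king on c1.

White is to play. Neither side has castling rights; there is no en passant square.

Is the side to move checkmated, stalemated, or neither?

neither

White to move; white king on c6.
In check: no.
Legal moves for White include: Kd7, Kc7, Kb7, Kd6, Kb6, Kd5, Kc5, Kb5, Qh8, Qc8, Qh7, Qd7, Qh6+, Qe6, Qh5, Qf5, Qh4, Qg4, ... (list truncated; more exist).
White has legal moves and is not in check → neither.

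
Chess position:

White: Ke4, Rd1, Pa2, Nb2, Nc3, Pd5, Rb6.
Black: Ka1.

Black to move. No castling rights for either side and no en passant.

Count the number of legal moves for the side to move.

0

Black to move; king on a1.
In check: yes, from the white rook on d1.
Legal moves: none.
Count: 0.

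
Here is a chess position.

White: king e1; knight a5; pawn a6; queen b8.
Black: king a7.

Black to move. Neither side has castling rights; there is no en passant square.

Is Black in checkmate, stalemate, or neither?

Black to move; black king on a7.
In check: yes, from the white queen on b8.
King squares — a6: available; b6: attacked by Qb8; b7: attacked by Na5; a8: attacked by Qb8; b8: available.
Legal moves for Black: Kxb8, Kxa6.
Black is in check but has 2 legal moves → neither.

neither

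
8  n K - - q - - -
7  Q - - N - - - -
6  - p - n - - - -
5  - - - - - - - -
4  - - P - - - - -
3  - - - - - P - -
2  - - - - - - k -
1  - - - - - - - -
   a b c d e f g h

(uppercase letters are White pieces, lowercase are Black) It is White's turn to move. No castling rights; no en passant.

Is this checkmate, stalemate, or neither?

checkmate

White to move; white king on b8.
In check: yes, from the black queen on e8.
King squares — a7: own queen; b7: attacked by Nd6; c7: attacked by Na8; a8: attacked by Qe8; c8: attacked by Nd6.
Legal moves for White: none.
In check with no legal moves → checkmate.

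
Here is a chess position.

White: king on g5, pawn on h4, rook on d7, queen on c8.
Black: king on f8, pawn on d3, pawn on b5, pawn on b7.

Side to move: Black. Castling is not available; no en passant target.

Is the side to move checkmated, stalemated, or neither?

Black to move; black king on f8.
In check: yes, from the white queen on c8.
King squares — e7: attacked by Rd7; f7: attacked by Rd7; g7: attacked by Rd7; e8: attacked by Qc8; g8: attacked by Qc8.
Legal moves for Black: none.
In check with no legal moves → checkmate.

checkmate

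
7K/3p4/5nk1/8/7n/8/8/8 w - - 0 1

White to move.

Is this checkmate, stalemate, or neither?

stalemate

White to move; white king on h8.
In check: no.
King squares — g7: attacked by Kg6; h7: attacked by Nf6; g8: attacked by Nf6.
Legal moves for White: none.
Not in check and no legal moves → stalemate.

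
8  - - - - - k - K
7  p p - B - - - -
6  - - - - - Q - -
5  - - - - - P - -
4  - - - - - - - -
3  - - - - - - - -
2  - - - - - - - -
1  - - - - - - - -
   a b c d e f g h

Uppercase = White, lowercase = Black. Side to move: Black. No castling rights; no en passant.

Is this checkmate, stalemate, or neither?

Black to move; black king on f8.
In check: yes, from the white queen on f6.
King squares — e7: attacked by Qf6; f7: attacked by Qf6; g7: attacked by Qf6; e8: attacked by Bd7; g8: attacked by Kh8.
Legal moves for Black: none.
In check with no legal moves → checkmate.

checkmate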